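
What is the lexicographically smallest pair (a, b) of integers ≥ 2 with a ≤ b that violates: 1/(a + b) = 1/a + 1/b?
(a, b) = (2, 2)

Substituting (2, 2) into the claim:
LHS = 1/(2 + 2) = 1/4
RHS = 1/2 + 1/2 = 1

Since LHS ≠ RHS, this pair disproves the claim, and no lexicographically smaller pair (a ≤ b, integers ≥ 2) does.

For instance (3, 4) is also a counterexample (LHS = 1/7, RHS = 7/12), but it's lexicographically larger.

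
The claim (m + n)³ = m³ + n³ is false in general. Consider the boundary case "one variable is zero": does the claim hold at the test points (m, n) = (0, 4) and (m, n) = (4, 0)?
At (0, 4): LHS = 64, RHS = 64 → equal
At (4, 0): LHS = 64, RHS = 64 → equal

So the claim does hold at both of these boundary points, even though it is not an identity.

Answer: Yes, holds at both test points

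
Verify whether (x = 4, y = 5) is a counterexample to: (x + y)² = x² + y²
Substituting x = 4, y = 5:
LHS = (4 + 5)² = 81
RHS = 4² + 5² = 41

Since LHS ≠ RHS, this pair disproves the claim.

Answer: Yes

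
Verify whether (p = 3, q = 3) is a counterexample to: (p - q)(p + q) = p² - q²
No

Substituting p = 3, q = 3:
LHS = (3 - 3)(3 + 3) = 0
RHS = 3² - 3² = 0

The sides agree, so this pair does not disprove the claim.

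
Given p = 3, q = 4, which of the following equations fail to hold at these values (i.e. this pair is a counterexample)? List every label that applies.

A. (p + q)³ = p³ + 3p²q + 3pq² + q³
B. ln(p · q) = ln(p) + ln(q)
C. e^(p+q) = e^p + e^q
Evaluating each claim at the given values:
A. LHS = 343, RHS = 343 → holds here (LHS = RHS)
B. LHS = ln(12) ≈ 2.485, RHS = ln(3) + ln(4) ≈ 2.485 → holds here (LHS = RHS)
C. LHS = e^7 ≈ 1097, RHS = e^3 + e^4 ≈ 74.68 → fails here (LHS ≠ RHS)

Answer: C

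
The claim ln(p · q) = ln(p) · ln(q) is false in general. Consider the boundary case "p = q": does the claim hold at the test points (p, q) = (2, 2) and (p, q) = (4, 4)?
At (2, 2): LHS = ln(4) ≈ 1.386 ≠ RHS = ln(2)² ≈ 0.4805
At (4, 4): LHS = ln(16) ≈ 2.773 ≠ RHS = ln(4)² ≈ 1.922

Answer: No, fails at both test points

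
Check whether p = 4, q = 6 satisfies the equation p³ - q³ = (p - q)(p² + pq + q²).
Substituting p = 4, q = 6:

LHS = 4³ - 6³ = -152
RHS = (4 - 6)(4² + 4·6 + 6²) = -152

LHS = RHS, so the equation holds at this point.

Answer: Holds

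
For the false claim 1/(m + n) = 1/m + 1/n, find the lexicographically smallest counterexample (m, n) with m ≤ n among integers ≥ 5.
Substituting (5, 5) into the claim:
LHS = 1/(5 + 5) = 1/10
RHS = 1/5 + 1/5 = 2/5

Since LHS ≠ RHS, this pair disproves the claim, and no lexicographically smaller pair (m ≤ n, integers ≥ 5) does.

For instance (5, 6) is also a counterexample (LHS = 1/11, RHS = 11/30), but it's lexicographically larger.

Answer: (m, n) = (5, 5)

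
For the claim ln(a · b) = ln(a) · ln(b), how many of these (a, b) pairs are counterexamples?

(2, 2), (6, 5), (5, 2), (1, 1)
3

Testing each pair:
(2, 2): LHS = ln(4) ≈ 1.386, RHS = ln(2)² ≈ 0.4805 → counterexample
(6, 5): LHS = ln(30) ≈ 3.401, RHS = ln(5)·ln(6) ≈ 2.884 → counterexample
(5, 2): LHS = ln(10) ≈ 2.303, RHS = ln(2)·ln(5) ≈ 1.116 → counterexample
(1, 1): LHS = 0, RHS = 0 → satisfies claim

That makes 3 counterexamples.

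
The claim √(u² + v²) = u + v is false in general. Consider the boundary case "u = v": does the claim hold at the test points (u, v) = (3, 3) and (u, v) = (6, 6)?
At (3, 3): LHS = 3·√(2) ≈ 4.243 ≠ RHS = 6
At (6, 6): LHS = 6·√(2) ≈ 8.485 ≠ RHS = 12

Answer: No, fails at both test points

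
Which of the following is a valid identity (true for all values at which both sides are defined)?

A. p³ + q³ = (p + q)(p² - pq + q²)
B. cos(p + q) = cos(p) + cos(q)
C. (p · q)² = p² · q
A

A: holds — e.g. at (5, 5), both sides equal 250.
B: fails at (2, 4) — LHS = cos(6) ≈ 0.9602, RHS = cos(4) + cos(2) ≈ -1.07.
C: fails at (6, 7) — LHS = 1764, RHS = 252.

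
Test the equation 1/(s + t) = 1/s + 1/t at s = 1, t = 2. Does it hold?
Substituting s = 1, t = 2:

LHS = 1/(1 + 2) = 1/3
RHS = 1/1 + 1/2 = 3/2

LHS ≠ RHS, so the equation does not hold at this point.

Answer: Fails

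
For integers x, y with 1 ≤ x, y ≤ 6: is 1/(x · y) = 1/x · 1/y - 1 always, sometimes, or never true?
Never true

The claim fails for every pair in the range. For instance at (x, y) = (6, 5): LHS = 1/30, RHS = -29/30.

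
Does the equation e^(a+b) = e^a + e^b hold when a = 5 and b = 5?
Substituting a = 5, b = 5:

LHS = e^(5+5) = e^10 ≈ 22026.5
RHS = e^5 + e^5 = 2·e^5 ≈ 296.8

LHS ≠ RHS, so the equation does not hold at this point.

Answer: Fails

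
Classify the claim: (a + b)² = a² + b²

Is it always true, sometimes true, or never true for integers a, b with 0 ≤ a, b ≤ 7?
Sometimes true

It holds at (a, b) = (1, 0) (both sides equal 1), but fails at (a, b) = (5, 5) (LHS = 100, RHS = 50).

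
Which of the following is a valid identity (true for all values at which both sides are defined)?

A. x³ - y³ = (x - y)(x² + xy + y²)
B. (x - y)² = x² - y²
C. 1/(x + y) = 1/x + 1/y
A: holds — e.g. at (4, 4), both sides equal 0.
B: fails at (1, 2) — LHS = 1, RHS = -3.
C: fails at (6, 7) — LHS = 1/13, RHS = 13/42.

Answer: A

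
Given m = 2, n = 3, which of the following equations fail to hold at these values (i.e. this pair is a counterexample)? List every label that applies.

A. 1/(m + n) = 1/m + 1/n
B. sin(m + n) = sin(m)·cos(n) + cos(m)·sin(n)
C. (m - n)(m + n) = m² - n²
A

Evaluating each claim at the given values:
A. LHS = 1/5, RHS = 5/6 → fails here (LHS ≠ RHS)
B. LHS = sin(5) ≈ -0.9589, RHS = sin(2)·cos(3) + sin(3)·cos(2) ≈ -0.9589 → holds here (LHS = RHS)
C. LHS = -5, RHS = -5 → holds here (LHS = RHS)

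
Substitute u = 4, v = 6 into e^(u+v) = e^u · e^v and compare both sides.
LHS = e^(4+6) = e^10 ≈ 22026.5
RHS = e^4 · e^6 = e^10 ≈ 22026.5

LHS = RHS: the two sides agree.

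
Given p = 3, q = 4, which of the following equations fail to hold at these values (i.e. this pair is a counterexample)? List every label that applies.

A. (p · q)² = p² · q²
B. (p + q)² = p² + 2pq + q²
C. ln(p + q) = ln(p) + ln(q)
Evaluating each claim at the given values:
A. LHS = 144, RHS = 144 → holds here (LHS = RHS)
B. LHS = 49, RHS = 49 → holds here (LHS = RHS)
C. LHS = ln(7) ≈ 1.946, RHS = ln(3) + ln(4) ≈ 2.485 → fails here (LHS ≠ RHS)

Answer: C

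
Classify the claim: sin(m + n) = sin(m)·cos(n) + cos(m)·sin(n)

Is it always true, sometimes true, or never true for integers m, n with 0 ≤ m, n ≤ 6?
The identity holds for every pair in the range. For instance at (m, n) = (3, 5): both sides equal sin(8) ≈ 0.9894.

Answer: Always true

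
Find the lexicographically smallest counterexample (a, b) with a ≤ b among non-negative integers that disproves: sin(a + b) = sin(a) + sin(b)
(a, b) = (1, 1)

Substituting (1, 1) into the claim:
LHS = sin(1 + 1) = sin(2) ≈ 0.9093
RHS = sin(1) + sin(1) = 2·sin(1) ≈ 1.683

Since LHS ≠ RHS, this pair disproves the claim, and no lexicographically smaller pair (a ≤ b, non-negative integers) does.

For instance (4, 4) is also a counterexample (LHS = sin(8) ≈ 0.9894, RHS = 2·sin(4) ≈ -1.514), but it's lexicographically larger.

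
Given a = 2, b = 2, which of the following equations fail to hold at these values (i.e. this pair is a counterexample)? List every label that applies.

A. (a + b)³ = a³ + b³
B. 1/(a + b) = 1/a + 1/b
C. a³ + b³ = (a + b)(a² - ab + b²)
Evaluating each claim at the given values:
A. LHS = 64, RHS = 16 → fails here (LHS ≠ RHS)
B. LHS = 1/4, RHS = 1 → fails here (LHS ≠ RHS)
C. LHS = 16, RHS = 16 → holds here (LHS = RHS)

Answer: A, B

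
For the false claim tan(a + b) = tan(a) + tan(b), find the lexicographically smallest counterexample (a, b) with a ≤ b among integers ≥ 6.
Substituting (6, 6) into the claim:
LHS = tan(6 + 6) = tan(12) ≈ -0.6359
RHS = tan(6) + tan(6) = 2·tan(6) ≈ -0.582

Since LHS ≠ RHS, this pair disproves the claim, and no lexicographically smaller pair (a ≤ b, integers ≥ 6) does.

For instance (8, 10) is also a counterexample (LHS = tan(18) ≈ -1.137, RHS = tan(8) + tan(10) ≈ -6.151), but it's lexicographically larger.

Answer: (a, b) = (6, 6)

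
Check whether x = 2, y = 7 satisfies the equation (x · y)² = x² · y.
Fails

Substituting x = 2, y = 7:

LHS = (2 · 7)² = 196
RHS = 2² · 7 = 28

LHS ≠ RHS, so the equation does not hold at this point.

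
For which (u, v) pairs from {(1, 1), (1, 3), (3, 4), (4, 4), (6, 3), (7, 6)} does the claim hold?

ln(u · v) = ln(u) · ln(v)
(1, 1)

Testing each pair:
(1, 1): LHS = 0, RHS = 0 → holds
(1, 3): LHS = ln(3) ≈ 1.099, RHS = 0 → fails
(3, 4): LHS = ln(12) ≈ 2.485, RHS = ln(3)·ln(4) ≈ 1.523 → fails
(4, 4): LHS = ln(16) ≈ 2.773, RHS = ln(4)² ≈ 1.922 → fails
(6, 3): LHS = ln(18) ≈ 2.89, RHS = ln(3)·ln(6) ≈ 1.968 → fails
(7, 6): LHS = ln(42) ≈ 3.738, RHS = ln(6)·ln(7) ≈ 3.487 → fails

1 of 6 pairs satisfies the claim.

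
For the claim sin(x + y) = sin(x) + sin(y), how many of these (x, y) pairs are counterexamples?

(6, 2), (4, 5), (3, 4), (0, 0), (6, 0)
Testing each pair:
(6, 2): LHS = sin(8) ≈ 0.9894, RHS = sin(6) + sin(2) ≈ 0.6299 → counterexample
(4, 5): LHS = sin(9) ≈ 0.4121, RHS = sin(5) + sin(4) ≈ -1.716 → counterexample
(3, 4): LHS = sin(7) ≈ 0.657, RHS = sin(4) + sin(3) ≈ -0.6157 → counterexample
(0, 0): LHS = 0, RHS = 0 → satisfies claim
(6, 0): LHS = sin(6) ≈ -0.2794, RHS = sin(6) ≈ -0.2794 → satisfies claim

That makes 3 counterexamples.

Answer: 3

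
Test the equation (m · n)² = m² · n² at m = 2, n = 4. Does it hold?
Substituting m = 2, n = 4:

LHS = (2 · 4)² = 64
RHS = 2² · 4² = 64

LHS = RHS, so the equation holds at this point.

Answer: Holds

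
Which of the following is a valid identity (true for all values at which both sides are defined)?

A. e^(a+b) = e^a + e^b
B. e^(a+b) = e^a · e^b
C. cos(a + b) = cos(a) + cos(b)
B

A: fails at (6, 7) — LHS = e^13 ≈ 442413.4, RHS = e^6 + e^7 ≈ 1500.
B: holds — e.g. at (2, 4), both sides equal e^6 ≈ 403.4.
C: fails at (3, 5) — LHS = cos(8) ≈ -0.1455, RHS = cos(3) + cos(5) ≈ -0.7063.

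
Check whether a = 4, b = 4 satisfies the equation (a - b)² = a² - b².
Substituting a = 4, b = 4:

LHS = (4 - 4)² = 0
RHS = 4² - 4² = 0

LHS = RHS, so the equation holds at this point.

Answer: Holds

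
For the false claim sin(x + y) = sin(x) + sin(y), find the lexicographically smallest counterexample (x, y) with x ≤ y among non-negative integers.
At (0, 0): both sides equal 0, so it holds there.

Substituting (1, 1) into the claim:
LHS = sin(1 + 1) = sin(2) ≈ 0.9093
RHS = sin(1) + sin(1) = 2·sin(1) ≈ 1.683

Since LHS ≠ RHS, this pair disproves the claim, and no lexicographically smaller pair (x ≤ y, non-negative integers) does.

For instance (4, 4) is also a counterexample (LHS = sin(8) ≈ 0.9894, RHS = 2·sin(4) ≈ -1.514), but it's lexicographically larger.

Answer: (x, y) = (1, 1)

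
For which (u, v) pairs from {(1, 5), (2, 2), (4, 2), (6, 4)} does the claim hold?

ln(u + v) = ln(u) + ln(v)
Testing each pair:
(1, 5): LHS = ln(6) ≈ 1.792, RHS = ln(5) ≈ 1.609 → fails
(2, 2): LHS = ln(4) ≈ 1.386, RHS = 2·ln(2) ≈ 1.386 → holds
(4, 2): LHS = ln(6) ≈ 1.792, RHS = ln(2) + ln(4) ≈ 2.079 → fails
(6, 4): LHS = ln(10) ≈ 2.303, RHS = ln(4) + ln(6) ≈ 3.178 → fails

1 of 4 pairs satisfies the claim.

Answer: (2, 2)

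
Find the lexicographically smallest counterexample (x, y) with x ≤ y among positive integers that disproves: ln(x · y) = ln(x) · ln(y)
Substituting (1, 2) into the claim:
LHS = ln(1 · 2) = ln(2) ≈ 0.6931
RHS = ln(1) · ln(2) = 0

Since LHS ≠ RHS, this pair disproves the claim, and no lexicographically smaller pair (x ≤ y, positive integers) does.

For instance (4, 6) is also a counterexample (LHS = ln(24) ≈ 3.178, RHS = ln(4)·ln(6) ≈ 2.484), but it's lexicographically larger.

Answer: (x, y) = (1, 2)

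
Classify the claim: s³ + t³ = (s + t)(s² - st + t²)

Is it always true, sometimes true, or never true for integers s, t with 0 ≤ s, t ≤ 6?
The identity holds for every pair in the range. For instance at (s, t) = (4, 1): both sides equal 65.

Answer: Always true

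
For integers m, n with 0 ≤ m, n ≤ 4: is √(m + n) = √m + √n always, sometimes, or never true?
Sometimes true

It holds at (m, n) = (4, 0) (both sides equal 2), but fails at (m, n) = (1, 3) (LHS = 2, RHS = 1 + √(3) ≈ 2.732).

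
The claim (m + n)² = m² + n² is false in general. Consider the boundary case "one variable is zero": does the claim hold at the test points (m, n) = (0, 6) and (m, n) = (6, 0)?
Yes, holds at both test points

At (0, 6): LHS = 36, RHS = 36 → equal
At (6, 0): LHS = 36, RHS = 36 → equal

So the claim does hold at both of these boundary points, even though it is not an identity.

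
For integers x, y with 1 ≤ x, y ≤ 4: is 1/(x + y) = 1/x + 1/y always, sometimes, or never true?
The claim fails for every pair in the range. For instance at (x, y) = (2, 4): LHS = 1/6, RHS = 3/4.

Answer: Never true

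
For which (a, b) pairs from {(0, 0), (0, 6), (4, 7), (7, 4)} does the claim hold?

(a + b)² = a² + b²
(0, 0), (0, 6)

Testing each pair:
(0, 0): LHS = 0, RHS = 0 → holds
(0, 6): LHS = 36, RHS = 36 → holds
(4, 7): LHS = 121, RHS = 65 → fails
(7, 4): LHS = 121, RHS = 65 → fails

2 of 4 pairs satisfy the claim.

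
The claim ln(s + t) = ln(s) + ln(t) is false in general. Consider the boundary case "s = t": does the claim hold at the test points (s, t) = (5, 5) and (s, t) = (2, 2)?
At (5, 5): LHS = ln(10) ≈ 2.303 ≠ RHS = 2·ln(5) ≈ 3.219
At (2, 2): LHS = ln(4) ≈ 1.386, RHS = 2·ln(2) ≈ 1.386 → equal

Answer: Only at (2, 2)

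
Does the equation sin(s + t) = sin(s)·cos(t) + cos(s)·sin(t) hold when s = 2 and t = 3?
Substituting s = 2, t = 3:

LHS = sin(2 + 3) = sin(5) ≈ -0.9589
RHS = sin(2)·cos(3) + cos(2)·sin(3) = sin(2)·cos(3) + sin(3)·cos(2) ≈ -0.9589

LHS = RHS, so the equation holds at this point.

Answer: Holds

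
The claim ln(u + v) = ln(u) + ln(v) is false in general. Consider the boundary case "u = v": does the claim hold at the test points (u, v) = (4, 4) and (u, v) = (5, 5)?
No, fails at both test points

At (4, 4): LHS = ln(8) ≈ 2.079 ≠ RHS = 2·ln(4) ≈ 2.773
At (5, 5): LHS = ln(10) ≈ 2.303 ≠ RHS = 2·ln(5) ≈ 3.219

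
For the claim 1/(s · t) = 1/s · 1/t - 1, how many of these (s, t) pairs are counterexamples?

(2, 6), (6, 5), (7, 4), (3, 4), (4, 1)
Testing each pair:
(2, 6): LHS = 1/12, RHS = -11/12 → counterexample
(6, 5): LHS = 1/30, RHS = -29/30 → counterexample
(7, 4): LHS = 1/28, RHS = -27/28 → counterexample
(3, 4): LHS = 1/12, RHS = -11/12 → counterexample
(4, 1): LHS = 1/4, RHS = -3/4 → counterexample

That makes 5 counterexamples.

Answer: 5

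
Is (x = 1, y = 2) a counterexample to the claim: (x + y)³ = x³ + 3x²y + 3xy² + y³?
Substituting x = 1, y = 2:
LHS = (1 + 2)³ = 27
RHS = 1³ + 3·1²·2 + 3·1·2² + 2³ = 27

The sides agree, so this pair does not disprove the claim.

Answer: No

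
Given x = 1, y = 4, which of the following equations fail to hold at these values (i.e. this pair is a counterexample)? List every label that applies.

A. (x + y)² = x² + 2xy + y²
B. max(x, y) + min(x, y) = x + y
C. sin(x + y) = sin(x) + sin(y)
C

Evaluating each claim at the given values:
A. LHS = 25, RHS = 25 → holds here (LHS = RHS)
B. LHS = 5, RHS = 5 → holds here (LHS = RHS)
C. LHS = sin(5) ≈ -0.9589, RHS = sin(4) + sin(1) ≈ 0.08467 → fails here (LHS ≠ RHS)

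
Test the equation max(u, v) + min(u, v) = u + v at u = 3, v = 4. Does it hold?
Holds

Substituting u = 3, v = 4:

LHS = max(3, 4) + min(3, 4) = 7
RHS = 3 + 4 = 7

LHS = RHS, so the equation holds at this point.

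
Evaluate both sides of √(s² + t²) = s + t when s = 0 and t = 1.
LHS = √(0² + 1²) = 1
RHS = 0 + 1 = 1

LHS = RHS: the two sides agree.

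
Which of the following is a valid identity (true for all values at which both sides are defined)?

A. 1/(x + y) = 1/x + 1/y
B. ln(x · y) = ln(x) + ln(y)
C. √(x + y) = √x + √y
A: fails at (1, 5) — LHS = 1/6, RHS = 6/5.
B: holds — e.g. at (3, 3), both sides equal ln(9) ≈ 2.197.
C: fails at (1, 3) — LHS = 2, RHS = 1 + √(3) ≈ 2.732.

Answer: B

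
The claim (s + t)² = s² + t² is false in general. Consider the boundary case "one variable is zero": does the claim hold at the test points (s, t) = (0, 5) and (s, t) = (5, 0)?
At (0, 5): LHS = 25, RHS = 25 → equal
At (5, 0): LHS = 25, RHS = 25 → equal

So the claim does hold at both of these boundary points, even though it is not an identity.

Answer: Yes, holds at both test points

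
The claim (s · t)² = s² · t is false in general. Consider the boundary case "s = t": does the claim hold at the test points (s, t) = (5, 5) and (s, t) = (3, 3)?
No, fails at both test points

At (5, 5): LHS = 625 ≠ RHS = 125
At (3, 3): LHS = 81 ≠ RHS = 27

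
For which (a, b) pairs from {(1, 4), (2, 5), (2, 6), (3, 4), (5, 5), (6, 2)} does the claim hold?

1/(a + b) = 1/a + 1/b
None

Testing each pair:
(1, 4): LHS = 1/5, RHS = 5/4 → fails
(2, 5): LHS = 1/7, RHS = 7/10 → fails
(2, 6): LHS = 1/8, RHS = 2/3 → fails
(3, 4): LHS = 1/7, RHS = 7/12 → fails
(5, 5): LHS = 1/10, RHS = 2/5 → fails
(6, 2): LHS = 1/8, RHS = 2/3 → fails

No pair satisfies the claim.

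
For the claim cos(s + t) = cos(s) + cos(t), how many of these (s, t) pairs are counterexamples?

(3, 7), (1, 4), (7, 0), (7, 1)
Testing each pair:
(3, 7): LHS = cos(10) ≈ -0.8391, RHS = cos(3) + cos(7) ≈ -0.2361 → counterexample
(1, 4): LHS = cos(5) ≈ 0.2837, RHS = cos(4) + cos(1) ≈ -0.1133 → counterexample
(7, 0): LHS = cos(7) ≈ 0.7539, RHS = cos(7) + 1 ≈ 1.754 → counterexample
(7, 1): LHS = cos(8) ≈ -0.1455, RHS = cos(1) + cos(7) ≈ 1.294 → counterexample

That makes 4 counterexamples.

Answer: 4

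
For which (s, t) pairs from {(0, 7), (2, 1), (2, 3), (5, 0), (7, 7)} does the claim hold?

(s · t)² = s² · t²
Testing each pair:
(0, 7): LHS = 0, RHS = 0 → holds
(2, 1): LHS = 4, RHS = 4 → holds
(2, 3): LHS = 36, RHS = 36 → holds
(5, 0): LHS = 0, RHS = 0 → holds
(7, 7): LHS = 2401, RHS = 2401 → holds

Every pair satisfies the claim.

Answer: All pairs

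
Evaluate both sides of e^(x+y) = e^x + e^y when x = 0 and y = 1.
LHS = e^(0+1) = e ≈ 2.718
RHS = e^0 + e^1 = 1 + e ≈ 3.718

LHS ≠ RHS (they differ by about 1), so the equation does not hold here.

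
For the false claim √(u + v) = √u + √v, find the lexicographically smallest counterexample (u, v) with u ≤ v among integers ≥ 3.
(u, v) = (3, 3)

Substituting (3, 3) into the claim:
LHS = √(3 + 3) = √(6) ≈ 2.449
RHS = √3 + √3 = 2·√(3) ≈ 3.464

Since LHS ≠ RHS, this pair disproves the claim, and no lexicographically smaller pair (u ≤ v, integers ≥ 3) does.

For instance (8, 10) is also a counterexample (LHS = 3·√(2) ≈ 4.243, RHS = 2·√(2) + √(10) ≈ 5.991), but it's lexicographically larger.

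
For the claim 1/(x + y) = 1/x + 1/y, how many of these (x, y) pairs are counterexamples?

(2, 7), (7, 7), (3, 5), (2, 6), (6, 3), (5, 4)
Testing each pair:
(2, 7): LHS = 1/9, RHS = 9/14 → counterexample
(7, 7): LHS = 1/14, RHS = 2/7 → counterexample
(3, 5): LHS = 1/8, RHS = 8/15 → counterexample
(2, 6): LHS = 1/8, RHS = 2/3 → counterexample
(6, 3): LHS = 1/9, RHS = 1/2 → counterexample
(5, 4): LHS = 1/9, RHS = 9/20 → counterexample

That makes 6 counterexamples.

Answer: 6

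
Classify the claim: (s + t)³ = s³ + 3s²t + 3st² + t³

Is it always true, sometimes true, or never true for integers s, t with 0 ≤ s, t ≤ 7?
Always true

The identity holds for every pair in the range. For instance at (s, t) = (2, 3): both sides equal 125.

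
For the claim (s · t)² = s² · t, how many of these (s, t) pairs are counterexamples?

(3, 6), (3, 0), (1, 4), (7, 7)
Testing each pair:
(3, 6): LHS = 324, RHS = 54 → counterexample
(3, 0): LHS = 0, RHS = 0 → satisfies claim
(1, 4): LHS = 16, RHS = 4 → counterexample
(7, 7): LHS = 2401, RHS = 343 → counterexample

That makes 3 counterexamples.

Answer: 3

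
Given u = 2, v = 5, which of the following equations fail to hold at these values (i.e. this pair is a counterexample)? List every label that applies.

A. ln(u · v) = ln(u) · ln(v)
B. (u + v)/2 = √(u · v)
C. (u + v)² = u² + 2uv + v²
A, B

Evaluating each claim at the given values:
A. LHS = ln(10) ≈ 2.303, RHS = ln(2)·ln(5) ≈ 1.116 → fails here (LHS ≠ RHS)
B. LHS = 7/2, RHS = √(10) ≈ 3.162 → fails here (LHS ≠ RHS)
C. LHS = 49, RHS = 49 → holds here (LHS = RHS)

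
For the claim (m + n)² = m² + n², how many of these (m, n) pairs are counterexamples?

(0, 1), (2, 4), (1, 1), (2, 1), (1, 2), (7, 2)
Testing each pair:
(0, 1): LHS = 1, RHS = 1 → satisfies claim
(2, 4): LHS = 36, RHS = 20 → counterexample
(1, 1): LHS = 4, RHS = 2 → counterexample
(2, 1): LHS = 9, RHS = 5 → counterexample
(1, 2): LHS = 9, RHS = 5 → counterexample
(7, 2): LHS = 81, RHS = 53 → counterexample

That makes 5 counterexamples.

Answer: 5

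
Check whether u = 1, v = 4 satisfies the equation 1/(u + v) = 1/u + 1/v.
Substituting u = 1, v = 4:

LHS = 1/(1 + 4) = 1/5
RHS = 1/1 + 1/4 = 5/4

LHS ≠ RHS, so the equation does not hold at this point.

Answer: Fails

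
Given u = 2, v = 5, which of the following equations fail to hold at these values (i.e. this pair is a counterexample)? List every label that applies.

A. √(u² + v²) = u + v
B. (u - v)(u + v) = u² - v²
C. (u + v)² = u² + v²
A, C

Evaluating each claim at the given values:
A. LHS = √(29) ≈ 5.385, RHS = 7 → fails here (LHS ≠ RHS)
B. LHS = -21, RHS = -21 → holds here (LHS = RHS)
C. LHS = 49, RHS = 29 → fails here (LHS ≠ RHS)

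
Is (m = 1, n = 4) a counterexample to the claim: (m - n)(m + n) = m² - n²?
Substituting m = 1, n = 4:
LHS = (1 - 4)(1 + 4) = -15
RHS = 1² - 4² = -15

The sides agree, so this pair does not disprove the claim.

Answer: No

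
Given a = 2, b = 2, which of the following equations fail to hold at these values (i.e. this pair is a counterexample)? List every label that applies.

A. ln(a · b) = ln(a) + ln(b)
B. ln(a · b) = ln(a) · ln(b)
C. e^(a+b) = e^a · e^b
Evaluating each claim at the given values:
A. LHS = ln(4) ≈ 1.386, RHS = 2·ln(2) ≈ 1.386 → holds here (LHS = RHS)
B. LHS = ln(4) ≈ 1.386, RHS = ln(2)² ≈ 0.4805 → fails here (LHS ≠ RHS)
C. LHS = e^4 ≈ 54.6, RHS = e^4 ≈ 54.6 → holds here (LHS = RHS)

Answer: B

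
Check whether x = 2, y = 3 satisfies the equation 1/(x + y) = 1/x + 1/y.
Fails

Substituting x = 2, y = 3:

LHS = 1/(2 + 3) = 1/5
RHS = 1/2 + 1/3 = 5/6

LHS ≠ RHS, so the equation does not hold at this point.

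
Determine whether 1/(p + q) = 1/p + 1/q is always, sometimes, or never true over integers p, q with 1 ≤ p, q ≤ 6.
The claim fails for every pair in the range. For instance at (p, q) = (5, 4): LHS = 1/9, RHS = 9/20.

Answer: Never true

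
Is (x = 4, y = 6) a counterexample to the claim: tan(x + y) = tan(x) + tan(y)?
Substituting x = 4, y = 6:
LHS = tan(4 + 6) = tan(10) ≈ 0.6484
RHS = tan(4) + tan(6) ≈ 0.8668

Since LHS ≠ RHS, this pair disproves the claim.

Answer: Yes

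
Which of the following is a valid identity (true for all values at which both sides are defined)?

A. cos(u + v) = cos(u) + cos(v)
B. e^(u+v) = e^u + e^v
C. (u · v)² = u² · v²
C

A: fails at (5, 8) — LHS = cos(13) ≈ 0.9074, RHS = cos(8) + cos(5) ≈ 0.1382.
B: fails at (1, 1) — LHS = e^2 ≈ 7.389, RHS = 2·e ≈ 5.437.
C: holds — e.g. at (6, 7), both sides equal 1764.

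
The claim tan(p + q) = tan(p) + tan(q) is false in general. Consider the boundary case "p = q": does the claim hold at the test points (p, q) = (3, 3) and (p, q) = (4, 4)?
No, fails at both test points

At (3, 3): LHS = tan(6) ≈ -0.291 ≠ RHS = 2·tan(3) ≈ -0.2851
At (4, 4): LHS = tan(8) ≈ -6.8 ≠ RHS = 2·tan(4) ≈ 2.316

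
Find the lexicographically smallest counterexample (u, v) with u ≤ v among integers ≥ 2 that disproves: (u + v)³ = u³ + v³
Substituting (2, 2) into the claim:
LHS = (2 + 2)³ = 64
RHS = 2³ + 2³ = 16

Since LHS ≠ RHS, this pair disproves the claim, and no lexicographically smaller pair (u ≤ v, integers ≥ 2) does.

For instance (4, 7) is also a counterexample (LHS = 1331, RHS = 407), but it's lexicographically larger.

Answer: (u, v) = (2, 2)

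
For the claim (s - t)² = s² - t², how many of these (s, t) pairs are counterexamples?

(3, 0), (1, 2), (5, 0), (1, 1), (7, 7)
1

Testing each pair:
(3, 0): LHS = 9, RHS = 9 → satisfies claim
(1, 2): LHS = 1, RHS = -3 → counterexample
(5, 0): LHS = 25, RHS = 25 → satisfies claim
(1, 1): LHS = 0, RHS = 0 → satisfies claim
(7, 7): LHS = 0, RHS = 0 → satisfies claim

That makes 1 counterexample.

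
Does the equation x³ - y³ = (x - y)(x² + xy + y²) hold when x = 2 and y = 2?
Substituting x = 2, y = 2:

LHS = 2³ - 2³ = 0
RHS = (2 - 2)(2² + 2·2 + 2²) = 0

LHS = RHS, so the equation holds at this point.

Answer: Holds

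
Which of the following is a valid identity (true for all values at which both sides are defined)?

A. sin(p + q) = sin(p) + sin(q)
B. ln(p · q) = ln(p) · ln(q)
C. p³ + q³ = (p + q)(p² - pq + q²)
C

A: fails at (2, 2) — LHS = sin(4) ≈ -0.7568, RHS = 2·sin(2) ≈ 1.819.
B: fails at (5, 5) — LHS = ln(25) ≈ 3.219, RHS = ln(5)² ≈ 2.59.
C: holds — e.g. at (4, 6), both sides equal 280.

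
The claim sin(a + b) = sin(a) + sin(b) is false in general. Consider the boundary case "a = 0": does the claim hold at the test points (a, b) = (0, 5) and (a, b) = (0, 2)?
At (0, 5): LHS = sin(5) ≈ -0.9589, RHS = sin(5) ≈ -0.9589 → equal
At (0, 2): LHS = sin(2) ≈ 0.9093, RHS = sin(2) ≈ 0.9093 → equal

So the claim does hold at both of these boundary points, even though it is not an identity.

Answer: Yes, holds at both test points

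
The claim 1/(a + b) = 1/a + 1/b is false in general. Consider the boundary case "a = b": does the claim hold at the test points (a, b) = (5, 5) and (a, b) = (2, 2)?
At (5, 5): LHS = 1/10 ≠ RHS = 2/5
At (2, 2): LHS = 1/4 ≠ RHS = 1

Answer: No, fails at both test points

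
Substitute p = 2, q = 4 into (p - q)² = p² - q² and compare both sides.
LHS = (2 - 4)² = 4
RHS = 2² - 4² = -12

LHS ≠ RHS, so the equation does not hold here.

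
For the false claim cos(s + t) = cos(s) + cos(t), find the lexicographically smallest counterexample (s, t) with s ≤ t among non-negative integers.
(s, t) = (0, 0)

Substituting (0, 0) into the claim:
LHS = cos(0 + 0) = 1
RHS = cos(0) + cos(0) = 2

Since LHS ≠ RHS, this pair disproves the claim, and no lexicographically smaller pair (s ≤ t, non-negative integers) does.

For instance (1, 7) is also a counterexample (LHS = cos(8) ≈ -0.1455, RHS = cos(1) + cos(7) ≈ 1.294), but it's lexicographically larger.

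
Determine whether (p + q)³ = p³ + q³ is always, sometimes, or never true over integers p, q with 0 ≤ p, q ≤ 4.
It holds at (p, q) = (3, 0) (both sides equal 27), but fails at (p, q) = (3, 4) (LHS = 343, RHS = 91).

Answer: Sometimes true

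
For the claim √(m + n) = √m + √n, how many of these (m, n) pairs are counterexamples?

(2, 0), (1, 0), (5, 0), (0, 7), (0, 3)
Testing each pair:
(2, 0): LHS = √(2) ≈ 1.414, RHS = √(2) ≈ 1.414 → satisfies claim
(1, 0): LHS = 1, RHS = 1 → satisfies claim
(5, 0): LHS = √(5) ≈ 2.236, RHS = √(5) ≈ 2.236 → satisfies claim
(0, 7): LHS = √(7) ≈ 2.646, RHS = √(7) ≈ 2.646 → satisfies claim
(0, 3): LHS = √(3) ≈ 1.732, RHS = √(3) ≈ 1.732 → satisfies claim

That makes 0 counterexamples.

Answer: 0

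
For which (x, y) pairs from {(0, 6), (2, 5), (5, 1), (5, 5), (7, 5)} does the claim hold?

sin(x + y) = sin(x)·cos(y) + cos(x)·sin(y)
All pairs

Testing each pair:
(0, 6): LHS = sin(6) ≈ -0.2794, RHS = sin(6) ≈ -0.2794 → holds
(2, 5): LHS = sin(7) ≈ 0.657, RHS = sin(2)·cos(5) + sin(5)·cos(2) ≈ 0.657 → holds
(5, 1): LHS = sin(6) ≈ -0.2794, RHS = sin(5)·cos(1) + sin(1)·cos(5) ≈ -0.2794 → holds
(5, 5): LHS = sin(10) ≈ -0.544, RHS = 2·sin(5)·cos(5) ≈ -0.544 → holds
(7, 5): LHS = sin(12) ≈ -0.5366, RHS = sin(5)·cos(7) + sin(7)·cos(5) ≈ -0.5366 → holds

Every pair satisfies the claim.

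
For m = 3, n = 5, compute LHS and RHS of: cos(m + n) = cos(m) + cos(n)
LHS = cos(3 + 5) = cos(8) ≈ -0.1455
RHS = cos(3) + cos(5) ≈ -0.7063

LHS ≠ RHS (they differ by about 0.5608), so the equation does not hold here.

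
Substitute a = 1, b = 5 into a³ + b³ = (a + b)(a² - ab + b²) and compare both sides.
LHS = 1³ + 5³ = 126
RHS = (1 + 5)(1² - 1·5 + 5²) = 126

LHS = RHS: the two sides agree.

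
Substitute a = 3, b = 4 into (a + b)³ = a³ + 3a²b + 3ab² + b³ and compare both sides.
LHS = (3 + 4)³ = 343
RHS = 3³ + 3·3²·4 + 3·3·4² + 4³ = 343

LHS = RHS: the two sides agree.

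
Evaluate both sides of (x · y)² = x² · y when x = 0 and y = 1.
LHS = (0 · 1)² = 0
RHS = 0² · 1 = 0

LHS = RHS: the two sides agree.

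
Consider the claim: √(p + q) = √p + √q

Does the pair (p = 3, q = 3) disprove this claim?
Yes

Substituting p = 3, q = 3:
LHS = √(3 + 3) = √(6) ≈ 2.449
RHS = √3 + √3 = 2·√(3) ≈ 3.464

Since LHS ≠ RHS, this pair disproves the claim.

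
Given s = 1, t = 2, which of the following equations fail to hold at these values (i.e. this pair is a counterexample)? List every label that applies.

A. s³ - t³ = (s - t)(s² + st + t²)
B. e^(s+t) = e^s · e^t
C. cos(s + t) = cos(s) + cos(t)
C

Evaluating each claim at the given values:
A. LHS = -7, RHS = -7 → holds here (LHS = RHS)
B. LHS = e^3 ≈ 20.09, RHS = e^3 ≈ 20.09 → holds here (LHS = RHS)
C. LHS = cos(3) ≈ -0.99, RHS = cos(2) + cos(1) ≈ 0.1242 → fails here (LHS ≠ RHS)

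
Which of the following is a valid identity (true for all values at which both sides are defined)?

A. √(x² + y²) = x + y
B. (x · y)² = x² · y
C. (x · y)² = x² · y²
A: fails at (3, 4) — LHS = 5, RHS = 7.
B: fails at (2, 4) — LHS = 64, RHS = 16.
C: holds — e.g. at (4, 4), both sides equal 256.

Answer: C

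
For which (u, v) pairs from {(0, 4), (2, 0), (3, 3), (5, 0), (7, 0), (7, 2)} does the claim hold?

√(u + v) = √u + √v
Testing each pair:
(0, 4): LHS = 2, RHS = 2 → holds
(2, 0): LHS = √(2) ≈ 1.414, RHS = √(2) ≈ 1.414 → holds
(3, 3): LHS = √(6) ≈ 2.449, RHS = 2·√(3) ≈ 3.464 → fails
(5, 0): LHS = √(5) ≈ 2.236, RHS = √(5) ≈ 2.236 → holds
(7, 0): LHS = √(7) ≈ 2.646, RHS = √(7) ≈ 2.646 → holds
(7, 2): LHS = 3, RHS = √(2) + √(7) ≈ 4.06 → fails

4 of 6 pairs satisfy the claim.

Answer: (0, 4), (2, 0), (5, 0), (7, 0)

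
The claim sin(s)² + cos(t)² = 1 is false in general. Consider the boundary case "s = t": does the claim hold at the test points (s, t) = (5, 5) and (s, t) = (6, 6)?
At (5, 5): LHS = cos(5)² + sin(5)² = 1, RHS = 1 → equal
At (6, 6): LHS = sin(6)² + cos(6)² = 1, RHS = 1 → equal

So the claim does hold at both of these boundary points, even though it is not an identity.

Answer: Yes, holds at both test points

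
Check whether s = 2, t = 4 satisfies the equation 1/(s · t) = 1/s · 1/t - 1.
Fails

Substituting s = 2, t = 4:

LHS = 1/(2 · 4) = 1/8
RHS = 1/2 · 1/4 - 1 = -7/8

LHS ≠ RHS, so the equation does not hold at this point.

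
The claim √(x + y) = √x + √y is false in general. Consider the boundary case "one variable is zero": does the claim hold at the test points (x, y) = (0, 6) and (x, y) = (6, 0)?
At (0, 6): LHS = √(6) ≈ 2.449, RHS = √(6) ≈ 2.449 → equal
At (6, 0): LHS = √(6) ≈ 2.449, RHS = √(6) ≈ 2.449 → equal

So the claim does hold at both of these boundary points, even though it is not an identity.

Answer: Yes, holds at both test points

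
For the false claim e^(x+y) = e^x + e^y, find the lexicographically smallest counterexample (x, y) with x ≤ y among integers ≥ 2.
(x, y) = (2, 2)

Substituting (2, 2) into the claim:
LHS = e^(2+2) = e^4 ≈ 54.6
RHS = e^2 + e^2 = 2·e^2 ≈ 14.78

Since LHS ≠ RHS, this pair disproves the claim, and no lexicographically smaller pair (x ≤ y, integers ≥ 2) does.

For instance (6, 8) is also a counterexample (LHS = e^14 ≈ 1202604.3, RHS = e^6 + e^8 ≈ 3384), but it's lexicographically larger.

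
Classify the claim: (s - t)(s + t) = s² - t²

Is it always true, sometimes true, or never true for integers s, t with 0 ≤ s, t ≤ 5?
The identity holds for every pair in the range. For instance at (s, t) = (1, 5): both sides equal -24.

Answer: Always true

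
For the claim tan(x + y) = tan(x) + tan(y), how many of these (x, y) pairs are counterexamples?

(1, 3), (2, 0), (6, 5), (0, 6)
2

Testing each pair:
(1, 3): LHS = tan(4) ≈ 1.158, RHS = tan(3) + tan(1) ≈ 1.415 → counterexample
(2, 0): LHS = tan(2) ≈ -2.185, RHS = tan(2) ≈ -2.185 → satisfies claim
(6, 5): LHS = tan(11) ≈ -226, RHS = tan(5) + tan(6) ≈ -3.672 → counterexample
(0, 6): LHS = tan(6) ≈ -0.291, RHS = tan(6) ≈ -0.291 → satisfies claim

That makes 2 counterexamples.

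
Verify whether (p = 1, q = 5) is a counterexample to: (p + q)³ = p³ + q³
Yes

Substituting p = 1, q = 5:
LHS = (1 + 5)³ = 216
RHS = 1³ + 5³ = 126

Since LHS ≠ RHS, this pair disproves the claim.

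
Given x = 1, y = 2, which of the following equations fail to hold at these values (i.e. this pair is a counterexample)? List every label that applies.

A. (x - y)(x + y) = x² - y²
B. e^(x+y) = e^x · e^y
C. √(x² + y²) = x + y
Evaluating each claim at the given values:
A. LHS = -3, RHS = -3 → holds here (LHS = RHS)
B. LHS = e^3 ≈ 20.09, RHS = e^3 ≈ 20.09 → holds here (LHS = RHS)
C. LHS = √(5) ≈ 2.236, RHS = 3 → fails here (LHS ≠ RHS)

Answer: C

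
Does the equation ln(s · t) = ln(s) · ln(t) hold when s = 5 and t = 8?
Substituting s = 5, t = 8:

LHS = ln(5 · 8) = ln(40) ≈ 3.689
RHS = ln(5) · ln(8) ≈ 3.347

LHS ≠ RHS, so the equation does not hold at this point.

Answer: Fails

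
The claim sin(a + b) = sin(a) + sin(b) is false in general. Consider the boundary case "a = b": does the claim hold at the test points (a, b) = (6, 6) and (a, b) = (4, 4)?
At (6, 6): LHS = sin(12) ≈ -0.5366 ≠ RHS = 2·sin(6) ≈ -0.5588
At (4, 4): LHS = sin(8) ≈ 0.9894 ≠ RHS = 2·sin(4) ≈ -1.514

Answer: No, fails at both test points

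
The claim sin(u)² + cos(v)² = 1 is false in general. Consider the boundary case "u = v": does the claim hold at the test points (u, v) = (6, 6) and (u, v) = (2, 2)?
Yes, holds at both test points

At (6, 6): LHS = sin(6)² + cos(6)² = 1, RHS = 1 → equal
At (2, 2): LHS = cos(2)² + sin(2)² = 1, RHS = 1 → equal

So the claim does hold at both of these boundary points, even though it is not an identity.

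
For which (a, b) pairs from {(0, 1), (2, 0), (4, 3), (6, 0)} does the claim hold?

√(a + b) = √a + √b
Testing each pair:
(0, 1): LHS = 1, RHS = 1 → holds
(2, 0): LHS = √(2) ≈ 1.414, RHS = √(2) ≈ 1.414 → holds
(4, 3): LHS = √(7) ≈ 2.646, RHS = √(3) + 2 ≈ 3.732 → fails
(6, 0): LHS = √(6) ≈ 2.449, RHS = √(6) ≈ 2.449 → holds

3 of 4 pairs satisfy the claim.

Answer: (0, 1), (2, 0), (6, 0)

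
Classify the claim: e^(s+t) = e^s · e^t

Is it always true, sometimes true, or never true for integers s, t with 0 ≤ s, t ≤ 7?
Always true

The identity holds for every pair in the range. For instance at (s, t) = (0, 5): both sides equal e^5 ≈ 148.4.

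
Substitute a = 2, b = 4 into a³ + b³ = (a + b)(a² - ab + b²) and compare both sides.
LHS = 2³ + 4³ = 72
RHS = (2 + 4)(2² - 2·4 + 4²) = 72

LHS = RHS: the two sides agree.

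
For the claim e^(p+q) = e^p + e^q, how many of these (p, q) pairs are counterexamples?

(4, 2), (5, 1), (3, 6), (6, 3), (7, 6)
5

Testing each pair:
(4, 2): LHS = e^6 ≈ 403.4, RHS = e^2 + e^4 ≈ 61.99 → counterexample
(5, 1): LHS = e^6 ≈ 403.4, RHS = e + e^5 ≈ 151.1 → counterexample
(3, 6): LHS = e^9 ≈ 8103, RHS = e^3 + e^6 ≈ 423.5 → counterexample
(6, 3): LHS = e^9 ≈ 8103, RHS = e^3 + e^6 ≈ 423.5 → counterexample
(7, 6): LHS = e^13 ≈ 442413.4, RHS = e^6 + e^7 ≈ 1500 → counterexample

That makes 5 counterexamples.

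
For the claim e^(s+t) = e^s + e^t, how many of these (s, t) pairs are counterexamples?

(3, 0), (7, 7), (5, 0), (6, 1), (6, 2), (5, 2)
Testing each pair:
(3, 0): LHS = e^3 ≈ 20.09, RHS = 1 + e^3 ≈ 21.09 → counterexample
(7, 7): LHS = e^14 ≈ 1202604.3, RHS = 2·e^7 ≈ 2193 → counterexample
(5, 0): LHS = e^5 ≈ 148.4, RHS = 1 + e^5 ≈ 149.4 → counterexample
(6, 1): LHS = e^7 ≈ 1097, RHS = e + e^6 ≈ 406.1 → counterexample
(6, 2): LHS = e^8 ≈ 2981, RHS = e^2 + e^6 ≈ 410.8 → counterexample
(5, 2): LHS = e^7 ≈ 1097, RHS = e^2 + e^5 ≈ 155.8 → counterexample

That makes 6 counterexamples.

Answer: 6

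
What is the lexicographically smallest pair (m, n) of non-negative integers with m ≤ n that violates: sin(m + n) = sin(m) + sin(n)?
(m, n) = (1, 1)

At (0, 6): both sides equal sin(6) ≈ -0.2794, so it holds there.

Substituting (1, 1) into the claim:
LHS = sin(1 + 1) = sin(2) ≈ 0.9093
RHS = sin(1) + sin(1) = 2·sin(1) ≈ 1.683

Since LHS ≠ RHS, this pair disproves the claim, and no lexicographically smaller pair (m ≤ n, non-negative integers) does.

For instance (2, 4) is also a counterexample (LHS = sin(6) ≈ -0.2794, RHS = sin(4) + sin(2) ≈ 0.1525), but it's lexicographically larger.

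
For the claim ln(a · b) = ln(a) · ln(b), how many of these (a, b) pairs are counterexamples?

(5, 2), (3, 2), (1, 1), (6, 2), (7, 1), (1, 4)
Testing each pair:
(5, 2): LHS = ln(10) ≈ 2.303, RHS = ln(2)·ln(5) ≈ 1.116 → counterexample
(3, 2): LHS = ln(6) ≈ 1.792, RHS = ln(2)·ln(3) ≈ 0.7615 → counterexample
(1, 1): LHS = 0, RHS = 0 → satisfies claim
(6, 2): LHS = ln(12) ≈ 2.485, RHS = ln(2)·ln(6) ≈ 1.242 → counterexample
(7, 1): LHS = ln(7) ≈ 1.946, RHS = 0 → counterexample
(1, 4): LHS = ln(4) ≈ 1.386, RHS = 0 → counterexample

That makes 5 counterexamples.

Answer: 5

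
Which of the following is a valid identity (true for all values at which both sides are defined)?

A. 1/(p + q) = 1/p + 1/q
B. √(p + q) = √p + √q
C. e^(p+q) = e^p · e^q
C

A: fails at (3, 7) — LHS = 1/10, RHS = 10/21.
B: fails at (6, 7) — LHS = √(13) ≈ 3.606, RHS = √(6) + √(7) ≈ 5.095.
C: holds — e.g. at (6, 7), both sides equal e^13 ≈ 442413.4.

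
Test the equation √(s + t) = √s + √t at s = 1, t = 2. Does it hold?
Substituting s = 1, t = 2:

LHS = √(1 + 2) = √(3) ≈ 1.732
RHS = √1 + √2 = 1 + √(2) ≈ 2.414

LHS ≠ RHS, so the equation does not hold at this point.

Answer: Fails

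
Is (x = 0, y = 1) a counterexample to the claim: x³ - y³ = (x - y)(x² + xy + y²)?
No

Substituting x = 0, y = 1:
LHS = 0³ - 1³ = -1
RHS = (0 - 1)(0² + 0·1 + 1²) = -1

The sides agree, so this pair does not disprove the claim.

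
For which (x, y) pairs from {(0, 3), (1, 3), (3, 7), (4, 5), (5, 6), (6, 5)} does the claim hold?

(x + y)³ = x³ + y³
Testing each pair:
(0, 3): LHS = 27, RHS = 27 → holds
(1, 3): LHS = 64, RHS = 28 → fails
(3, 7): LHS = 1000, RHS = 370 → fails
(4, 5): LHS = 729, RHS = 189 → fails
(5, 6): LHS = 1331, RHS = 341 → fails
(6, 5): LHS = 1331, RHS = 341 → fails

1 of 6 pairs satisfies the claim.

Answer: (0, 3)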